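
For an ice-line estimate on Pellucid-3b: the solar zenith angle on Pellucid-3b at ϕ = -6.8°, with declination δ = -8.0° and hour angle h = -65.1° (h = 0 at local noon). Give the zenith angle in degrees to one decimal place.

θ_z = 64.5°

cos θ_z = sin ϕ sin δ + cos ϕ cos δ cos h = 0.016479 + 0.414005 = 0.430484.
θ_z = arccos(0.430484) = 64.5°.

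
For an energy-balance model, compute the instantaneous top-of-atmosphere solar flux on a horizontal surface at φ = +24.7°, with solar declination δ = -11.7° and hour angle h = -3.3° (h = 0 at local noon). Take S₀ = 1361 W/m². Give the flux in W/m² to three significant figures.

cos θ_z = sin φ sin δ + cos φ cos δ cos h = -0.084738 + 0.888157 = 0.803419.
Flux = S₀ · cos θ_z = 1361 × 0.803419 = 1093 W/m².

1.09e+03 W/m²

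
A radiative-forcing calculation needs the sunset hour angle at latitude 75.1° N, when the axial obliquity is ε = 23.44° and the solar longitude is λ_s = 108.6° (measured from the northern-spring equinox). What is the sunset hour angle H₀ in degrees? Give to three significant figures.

H₀ = 180°

Solar declination: sin δ = sin ε · sin λ_s = sin 23.44° × sin 108.6° = 0.37701, so δ = +22.149°.
Sunrise equation: cos H₀ = −tan φ · tan δ = -1.5298 ≤ −1, so the Sun never sets (polar day) and H₀ = π.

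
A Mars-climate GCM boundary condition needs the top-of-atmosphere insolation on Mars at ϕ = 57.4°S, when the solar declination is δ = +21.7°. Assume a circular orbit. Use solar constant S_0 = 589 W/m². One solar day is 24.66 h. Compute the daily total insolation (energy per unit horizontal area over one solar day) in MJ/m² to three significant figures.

1.86 MJ/m²

cos h₀ = −tan(-57.4°) tan(+21.700°) = 0.6223, h₀ = 0.8992 rad.
Bracket: h₀ sin ϕ sin δ + cos ϕ cos δ sin h₀ = 0.8992×-0.84245×0.36975 + 0.53877×0.92913×0.78282 = -0.280097 + 0.391870 = 0.111773.
Q̄ = (S_0/π) × [bracket] = (589/π) × 0.111773 = 20.956 W/m².
Daily total = Q̄ × 24.66 h × 3600 s/h = 20.956 × 24.66 × 3600 / 10⁶ = 1.860 MJ/m².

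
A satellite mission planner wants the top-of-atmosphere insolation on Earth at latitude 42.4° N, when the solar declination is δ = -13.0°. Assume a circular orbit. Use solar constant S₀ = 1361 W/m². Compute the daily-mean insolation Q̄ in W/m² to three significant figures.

Q̄ ≈ 215 W/m²

cos H₀ = −tan(+42.4°) tan(-13.000°) = 0.2108, H₀ = 1.3584 rad.
Bracket: H₀ sin φ sin δ + cos φ cos δ sin H₀ = 1.3584×0.67430×-0.22495 + 0.73846×0.97437×0.97753 = -0.206047 + 0.703365 = 0.497318.
Q̄ = (S₀/π) × [bracket] = (1361/π) × 0.497318 = 215.4 W/m².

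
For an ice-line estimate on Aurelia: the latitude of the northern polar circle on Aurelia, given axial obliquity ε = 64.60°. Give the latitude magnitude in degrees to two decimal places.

The polar circle is the lowest latitude that experiences at least one full rotation of continuous daylight at the northern-summer solstice; it lies at |ϕ| = 90° − ε = 90° − 64.60° = 25.40°.

25.40°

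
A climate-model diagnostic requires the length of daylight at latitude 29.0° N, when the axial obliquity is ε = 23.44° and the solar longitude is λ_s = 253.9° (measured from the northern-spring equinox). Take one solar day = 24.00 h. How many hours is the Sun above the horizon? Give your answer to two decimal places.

10.23 h

Solar declination: sin δ = sin ε · sin λ_s = sin 23.44° × sin 253.9° = -0.38219, so δ = -22.469°.
cos H₀ = −tan φ · tan δ = −tan(+29.0°) × tan(-22.469°) = 0.2293, so H₀ = 1.3395 rad = 76.75°.
Daylight = 2H₀/(2π) × 24.00 h = (1.3395/π) × 24.00 = 10.23 h.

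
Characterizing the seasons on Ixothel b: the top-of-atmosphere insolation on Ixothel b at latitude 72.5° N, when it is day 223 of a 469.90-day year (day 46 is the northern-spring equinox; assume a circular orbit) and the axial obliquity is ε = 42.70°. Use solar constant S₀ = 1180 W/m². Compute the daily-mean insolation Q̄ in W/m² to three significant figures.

Solar longitude: λ_s = 360° × (223 − 46)/469.90 = 135.603°.
sin δ = sin 42.70° × sin 135.603° = 0.47446, so δ = +28.324°.
cos H₀ = −tan(+72.5°) tan(+28.324°) = -1.7094 ≤ −1 ⇒ polar day, H₀ = π.
Bracket: H₀ sin φ sin δ + cos φ cos δ sin H₀ = 3.1416×0.95372×0.47446 + 0.30071×0.88028×0.00000 = 1.421580 + 0.000000 = 1.421580.
Q̄ = (S₀/π) × [bracket] = (1180/π) × 1.421580 = 534.0 W/m².

Q̄ ≈ 534 W/m²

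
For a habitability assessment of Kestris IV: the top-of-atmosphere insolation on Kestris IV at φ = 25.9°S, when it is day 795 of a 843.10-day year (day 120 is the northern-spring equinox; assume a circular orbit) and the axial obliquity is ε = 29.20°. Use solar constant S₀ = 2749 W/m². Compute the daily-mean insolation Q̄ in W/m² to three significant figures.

Solar longitude: λ_s = 360° × (795 − 120)/843.10 = 288.222°.
sin δ = sin 29.20° × sin 288.222° = -0.46339, so δ = -27.606°.
cos H₀ = −tan(-25.9°) tan(-27.606°) = -0.2539, H₀ = 1.8275 rad.
Bracket: H₀ sin φ sin δ + cos φ cos δ sin H₀ = 1.8275×-0.43680×-0.46339 + 0.89956×0.88615×0.96723 = 0.369902 + 0.771023 = 1.140925.
Q̄ = (S₀/π) × [bracket] = (2749/π) × 1.140925 = 998.3 W/m².

Q̄ ≈ 998 W/m²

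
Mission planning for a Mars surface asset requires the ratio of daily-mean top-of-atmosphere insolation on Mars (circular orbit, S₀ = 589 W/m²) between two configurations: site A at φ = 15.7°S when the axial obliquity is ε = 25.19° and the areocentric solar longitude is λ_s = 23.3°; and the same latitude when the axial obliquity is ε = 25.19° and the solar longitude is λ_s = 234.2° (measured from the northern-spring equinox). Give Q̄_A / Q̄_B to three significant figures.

Q̄_A / Q̄_B ≈ 0.833

— Configuration A (φ=-15.7°):
sin δ = sin 25.19° × sin 23.3° = 0.16835, so δ = +9.692°.
cos H₀ = −tan(-15.7°) tan(+9.692°) = 0.0480, H₀ = 1.5228 rad.
Bracket: H₀ sin φ sin δ + cos φ cos δ sin H₀ = 1.5228×-0.27060×0.16835 + 0.96269×0.98573×0.99885 = -0.069372 + 0.947861 = 0.878489.
Q̄ = (S₀/π) × [bracket] = (589/π) × 0.878489 = 164.70 W/m².
— Configuration B (φ=-15.7°):
Solar declination: sin δ = sin ε · sin λ_s = sin 25.19° × sin 234.2° = -0.34521, so δ = -20.194°.
cos H₀ = −tan(-15.7°) tan(-20.194°) = -0.1034, H₀ = 1.6744 rad.
Bracket: H₀ sin φ sin δ + cos φ cos δ sin H₀ = 1.6744×-0.27060×-0.34521 + 0.96269×0.93853×0.99464 = 0.156412 + 0.898671 = 1.055083.
Q̄ = (S₀/π) × [bracket] = (589/π) × 1.055083 = 197.81 W/m².
Ratio Q̄_A / Q̄_B = 164.70 / 197.81 = 0.8326.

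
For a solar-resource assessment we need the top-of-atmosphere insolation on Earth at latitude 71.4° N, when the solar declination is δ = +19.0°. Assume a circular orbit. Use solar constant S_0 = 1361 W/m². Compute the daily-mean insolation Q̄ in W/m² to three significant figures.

Q̄ ≈ 420 W/m²

cos h₀ = −tan(+71.4°) tan(+19.000°) = -1.0231 ≤ −1 ⇒ polar day, h₀ = π.
Bracket: h₀ sin ϕ sin δ + cos ϕ cos δ sin h₀ = 3.1416×0.94777×0.32557 + 0.31896×0.94552×0.00000 = 0.969389 + 0.000000 = 0.969389.
Q̄ = (S_0/π) × [bracket] = (1361/π) × 0.969389 = 420.0 W/m².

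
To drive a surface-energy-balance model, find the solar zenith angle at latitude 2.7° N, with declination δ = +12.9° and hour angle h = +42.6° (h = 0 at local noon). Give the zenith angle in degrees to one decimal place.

θ_z = 43.3°

cos θ_z = sin φ sin δ + cos φ cos δ cos h = 0.010517 + 0.716722 = 0.727239.
θ_z = arccos(0.727239) = 43.3°.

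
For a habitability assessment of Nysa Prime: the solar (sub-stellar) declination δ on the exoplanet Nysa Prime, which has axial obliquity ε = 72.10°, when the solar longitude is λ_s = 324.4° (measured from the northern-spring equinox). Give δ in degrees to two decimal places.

sin δ = sin ε · sin λ_s = sin 72.10° × sin 324.4° = -0.553945.
δ = arcsin(-0.553945) = -33.64°.

δ = -33.64°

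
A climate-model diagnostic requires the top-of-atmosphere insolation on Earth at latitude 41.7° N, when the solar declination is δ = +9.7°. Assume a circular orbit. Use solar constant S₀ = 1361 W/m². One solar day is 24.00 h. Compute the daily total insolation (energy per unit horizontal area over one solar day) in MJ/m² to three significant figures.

34.5 MJ/m²

cos H₀ = −tan(+41.7°) tan(+9.700°) = -0.1523, H₀ = 1.7237 rad.
Bracket: H₀ sin φ sin δ + cos φ cos δ sin H₀ = 1.7237×0.66523×0.16849 + 0.74664×0.98570×0.98833 = 0.193200 + 0.727374 = 0.920574.
Q̄ = (S₀/π) × [bracket] = (1361/π) × 0.920574 = 398.81 W/m².
Daily total = Q̄ × 24.00 h × 3600 s/h = 398.81 × 24.00 × 3600 / 10⁶ = 34.46 MJ/m².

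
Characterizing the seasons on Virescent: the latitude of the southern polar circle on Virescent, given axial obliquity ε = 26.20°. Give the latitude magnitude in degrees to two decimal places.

63.80°

The polar circle is the lowest latitude that experiences at least one full rotation of continuous darkness at the northern-summer solstice; it lies at |φ| = 90° − ε = 90° − 26.20° = 63.80°.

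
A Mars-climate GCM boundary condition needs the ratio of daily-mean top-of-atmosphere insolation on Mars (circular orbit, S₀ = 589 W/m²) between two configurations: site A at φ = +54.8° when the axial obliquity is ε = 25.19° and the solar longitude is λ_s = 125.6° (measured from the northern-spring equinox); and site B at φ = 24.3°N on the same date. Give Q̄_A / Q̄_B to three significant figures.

— Configuration A (φ=+54.8°):
Solar declination: sin δ = sin ε · sin λ_s = sin 25.19° × sin 125.6° = 0.34607, so δ = +20.247°.
cos H₀ = −tan(+54.8°) tan(+20.247°) = -0.5229, H₀ = 2.1210 rad.
Bracket: H₀ sin φ sin δ + cos φ cos δ sin H₀ = 2.1210×0.81714×0.34607 + 0.57643×0.93821×0.85239 = 0.599793 + 0.460983 = 1.060776.
Q̄ = (S₀/π) × [bracket] = (589/π) × 1.060776 = 198.88 W/m².
— Configuration B (φ=+24.3°):
cos H₀ = −tan(+24.3°) tan(+20.247°) = -0.1665, H₀ = 1.7381 rad.
Bracket: H₀ sin φ sin δ + cos φ cos δ sin H₀ = 1.7381×0.41151×0.34607 + 0.91140×0.93821×0.98603 = 0.247525 + 0.843139 = 1.090664.
Q̄ = (S₀/π) × [bracket] = (589/π) × 1.090664 = 204.48 W/m².
Ratio Q̄_A / Q̄_B = 198.88 / 204.48 = 0.9726.

Q̄_A / Q̄_B ≈ 0.973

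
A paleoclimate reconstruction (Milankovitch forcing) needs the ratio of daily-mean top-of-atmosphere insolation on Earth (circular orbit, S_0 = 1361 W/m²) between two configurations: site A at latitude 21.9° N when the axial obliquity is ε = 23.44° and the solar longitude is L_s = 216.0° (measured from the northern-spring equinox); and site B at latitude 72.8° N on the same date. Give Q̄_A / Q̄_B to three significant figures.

Q̄_A / Q̄_B ≈ 26.6

— Configuration A (ϕ=+21.9°):
Solar declination: sin δ = sin ε · sin L_s = sin 23.44° × sin 216.0° = -0.23381, so δ = -13.522°.
cos h₀ = −tan(+21.9°) tan(-13.522°) = 0.0967, h₀ = 1.4740 rad.
Bracket: h₀ sin ϕ sin δ + cos ϕ cos δ sin h₀ = 1.4740×0.37299×-0.23381 + 0.92784×0.97228×0.99532 = -0.128546 + 0.897898 = 0.769352.
Q̄ = (S_0/π) × [bracket] = (1361/π) × 0.769352 = 333.30 W/m².
— Configuration B (ϕ=+72.8°):
cos h₀ = −tan(+72.8°) tan(-13.522°) = 0.7769, h₀ = 0.6811 rad.
Bracket: h₀ sin ϕ sin δ + cos ϕ cos δ sin h₀ = 0.6811×0.95528×-0.23381 + 0.29571×0.97228×0.62967 = -0.152126 + 0.181038 = 0.028912.
Q̄ = (S_0/π) × [bracket] = (1361/π) × 0.028912 = 12.525 W/m².
Ratio Q̄_A / Q̄_B = 333.30 / 12.525 = 26.61.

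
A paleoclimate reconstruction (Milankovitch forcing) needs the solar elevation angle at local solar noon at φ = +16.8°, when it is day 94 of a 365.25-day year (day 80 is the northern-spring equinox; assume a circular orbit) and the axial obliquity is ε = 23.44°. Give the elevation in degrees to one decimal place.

Solar longitude: λ_s = 360° × (94 − 80)/365.25 = 13.799°.
sin δ = sin 23.44° × sin 13.799° = 0.09488, so δ = +5.444°.
At local noon the hour angle is zero, so the zenith angle equals |φ − δ| = |+16.8° − (+5.444°)| = 11.356°.
Elevation = 90° − 11.356° = 78.6°.

78.6°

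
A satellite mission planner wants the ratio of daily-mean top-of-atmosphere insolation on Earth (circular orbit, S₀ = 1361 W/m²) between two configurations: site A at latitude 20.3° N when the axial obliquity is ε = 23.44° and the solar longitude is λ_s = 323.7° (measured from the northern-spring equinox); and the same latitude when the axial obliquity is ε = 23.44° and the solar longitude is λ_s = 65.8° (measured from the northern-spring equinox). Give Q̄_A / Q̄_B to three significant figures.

Q̄_A / Q̄_B ≈ 0.728

— Configuration A (φ=+20.3°):
Solar declination: sin δ = sin ε · sin λ_s = sin 23.44° × sin 323.7° = -0.23550, so δ = -13.621°.
cos H₀ = −tan(+20.3°) tan(-13.621°) = 0.0896, H₀ = 1.4810 rad.
Bracket: H₀ sin φ sin δ + cos φ cos δ sin H₀ = 1.4810×0.34694×-0.23550 + 0.93789×0.97188×0.99597 = -0.121004 + 0.907843 = 0.786839.
Q̄ = (S₀/π) × [bracket] = (1361/π) × 0.786839 = 340.87 W/m².
— Configuration B (φ=+20.3°):
Solar declination: sin δ = sin ε · sin λ_s = sin 23.44° × sin 65.8° = 0.36283, so δ = +21.274°.
cos H₀ = −tan(+20.3°) tan(+21.274°) = -0.1440, H₀ = 1.7153 rad.
Bracket: H₀ sin φ sin δ + cos φ cos δ sin H₀ = 1.7153×0.34694×0.36283 + 0.93789×0.93185×0.98957 = 0.215922 + 0.864857 = 1.080779.
Q̄ = (S₀/π) × [bracket] = (1361/π) × 1.080779 = 468.21 W/m².
Ratio Q̄_A / Q̄_B = 340.87 / 468.21 = 0.7280.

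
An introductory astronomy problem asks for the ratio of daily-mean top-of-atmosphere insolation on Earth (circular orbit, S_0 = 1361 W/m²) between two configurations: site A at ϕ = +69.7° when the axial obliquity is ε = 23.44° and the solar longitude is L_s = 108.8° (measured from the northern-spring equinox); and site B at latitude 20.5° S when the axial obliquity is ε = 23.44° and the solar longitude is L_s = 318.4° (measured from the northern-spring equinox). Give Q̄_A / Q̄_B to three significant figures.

Q̄_A / Q̄_B ≈ 1.05

— Configuration A (ϕ=+69.7°):
Solar declination: sin δ = sin ε · sin L_s = sin 23.44° × sin 108.8° = 0.37657, so δ = +22.121°.
cos h₀ = −tan(+69.7°) tan(+22.121°) = -1.0989 ≤ −1 ⇒ polar day, h₀ = π.
Bracket: h₀ sin ϕ sin δ + cos ϕ cos δ sin h₀ = 3.1416×0.93789×0.37657 + 0.34694×0.92639×0.00000 = 1.109554 + 0.000000 = 1.109554.
Q̄ = (S_0/π) × [bracket] = (1361/π) × 1.109554 = 480.68 W/m².
— Configuration B (ϕ=-20.5°):
Solar declination: sin δ = sin ε · sin L_s = sin 23.44° × sin 318.4° = -0.26410, so δ = -15.314°.
cos h₀ = −tan(-20.5°) tan(-15.314°) = -0.1024, h₀ = 1.6734 rad.
Bracket: h₀ sin ϕ sin δ + cos ϕ cos δ sin h₀ = 1.6734×-0.35021×-0.26410 + 0.93667×0.96449×0.99475 = 0.154774 + 0.898666 = 1.053440.
Q̄ = (S_0/π) × [bracket] = (1361/π) × 1.053440 = 456.37 W/m².
Ratio Q̄_A / Q̄_B = 480.68 / 456.37 = 1.053.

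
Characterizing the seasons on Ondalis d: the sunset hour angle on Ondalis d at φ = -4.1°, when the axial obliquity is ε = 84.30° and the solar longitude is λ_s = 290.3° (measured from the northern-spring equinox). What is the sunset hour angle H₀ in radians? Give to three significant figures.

H₀ = 1.76 rad

Solar declination: sin δ = sin ε · sin λ_s = sin 84.30° × sin 290.3° = -0.93325, so δ = -68.947°.
cos H₀ = −tan φ · tan δ = −tan(-4.1°) × tan(-68.947°) = -0.1862, so H₀ = 1.7581 rad = 100.73°.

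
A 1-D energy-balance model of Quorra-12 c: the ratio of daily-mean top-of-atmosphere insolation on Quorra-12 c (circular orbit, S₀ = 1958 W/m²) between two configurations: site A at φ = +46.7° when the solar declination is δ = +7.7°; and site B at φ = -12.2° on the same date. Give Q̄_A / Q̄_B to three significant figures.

— Configuration A (φ=+46.7°):
cos H₀ = −tan(+46.7°) tan(+7.700°) = -0.1435, H₀ = 1.7148 rad.
Bracket: H₀ sin φ sin δ + cos φ cos δ sin H₀ = 1.7148×0.72777×0.13399 + 0.68582×0.99098×0.98965 = 0.167217 + 0.672600 = 0.839817.
Q̄ = (S₀/π) × [bracket] = (1958/π) × 0.839817 = 523.42 W/m².
— Configuration B (φ=-12.2°):
cos H₀ = −tan(-12.2°) tan(+7.700°) = 0.0292, H₀ = 1.5416 rad.
Bracket: H₀ sin φ sin δ + cos φ cos δ sin H₀ = 1.5416×-0.21132×0.13399 + 0.97742×0.99098×0.99957 = -0.043650 + 0.968187 = 0.924537.
Q̄ = (S₀/π) × [bracket] = (1958/π) × 0.924537 = 576.22 W/m².
Ratio Q̄_A / Q̄_B = 523.42 / 576.22 = 0.9084.

Q̄_A / Q̄_B ≈ 0.908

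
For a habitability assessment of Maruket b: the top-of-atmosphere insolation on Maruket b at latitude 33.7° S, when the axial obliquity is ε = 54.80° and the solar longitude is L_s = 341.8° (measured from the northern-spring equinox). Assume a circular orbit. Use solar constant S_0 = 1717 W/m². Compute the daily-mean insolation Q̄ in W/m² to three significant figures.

Solar declination: sin δ = sin ε · sin L_s = sin 54.80° × sin 341.8° = -0.25522, so δ = -14.787°.
cos h₀ = −tan(-33.7°) tan(-14.787°) = -0.1760, h₀ = 1.7478 rad.
Bracket: h₀ sin ϕ sin δ + cos ϕ cos δ sin h₀ = 1.7478×-0.55484×-0.25522 + 0.83195×0.96688×0.98438 = 0.247499 + 0.791831 = 1.039330.
Q̄ = (S_0/π) × [bracket] = (1717/π) × 1.039330 = 568.0 W/m².

Q̄ ≈ 568 W/m²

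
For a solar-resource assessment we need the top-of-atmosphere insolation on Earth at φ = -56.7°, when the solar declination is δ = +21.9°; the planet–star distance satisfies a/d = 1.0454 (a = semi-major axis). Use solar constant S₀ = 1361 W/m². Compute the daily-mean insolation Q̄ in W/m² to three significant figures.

Q̄ ≈ 56.1 W/m²

cos H₀ = −tan(-56.7°) tan(+21.900°) = 0.6120, H₀ = 0.9122 rad.
Bracket: H₀ sin φ sin δ + cos φ cos δ sin H₀ = 0.9122×-0.83581×0.37299 + 0.54902×0.92784×0.79087 = -0.284377 + 0.402871 = 0.118494.
Inverse-square distance factor (a/d)² = 1.0454² = 1.092861.
Q̄ = (S₀/π) × 1.092861 × [bracket] = (1361/π) × 1.092861 × 0.118494 = 56.10 W/m².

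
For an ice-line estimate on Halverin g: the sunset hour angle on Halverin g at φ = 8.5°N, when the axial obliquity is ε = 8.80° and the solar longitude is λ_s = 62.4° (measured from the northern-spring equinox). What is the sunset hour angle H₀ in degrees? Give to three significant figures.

Solar declination: sin δ = sin ε · sin λ_s = sin 8.80° × sin 62.4° = 0.13558, so δ = +7.792°.
cos H₀ = −tan φ · tan δ = −tan(+8.5°) × tan(+7.792°) = -0.0205, so H₀ = 1.5912 rad = 91.17°.

H₀ = 91.2°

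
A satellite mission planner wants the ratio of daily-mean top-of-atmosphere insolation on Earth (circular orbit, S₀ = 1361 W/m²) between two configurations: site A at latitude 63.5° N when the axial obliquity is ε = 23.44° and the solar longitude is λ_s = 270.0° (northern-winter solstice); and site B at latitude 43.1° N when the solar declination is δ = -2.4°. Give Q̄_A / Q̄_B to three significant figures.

Q̄_A / Q̄_B ≈ 0.0267

— Configuration A (φ=+63.5°):
Solar declination: sin δ = sin ε · sin λ_s = sin 23.44° × sin 270.0° = -0.39779, so δ = -23.440°.
cos H₀ = −tan(+63.5°) tan(-23.440°) = 0.8696, H₀ = 0.5164 rad.
Bracket: H₀ sin φ sin δ + cos φ cos δ sin H₀ = 0.5164×0.89493×-0.39779 + 0.44620×0.91748×0.49375 = -0.183835 + 0.202131 = 0.018296.
Q̄ = (S₀/π) × [bracket] = (1361/π) × 0.018296 = 7.9262 W/m².
— Configuration B (φ=+43.1°):
cos H₀ = −tan(+43.1°) tan(-2.400°) = 0.0392, H₀ = 1.5316 rad.
Bracket: H₀ sin φ sin δ + cos φ cos δ sin H₀ = 1.5316×0.68327×-0.04188 + 0.73016×0.99912×0.99923 = -0.043827 + 0.728956 = 0.685129.
Q̄ = (S₀/π) × [bracket] = (1361/π) × 0.685129 = 296.81 W/m².
Ratio Q̄_A / Q̄_B = 7.9262 / 296.81 = 0.02670.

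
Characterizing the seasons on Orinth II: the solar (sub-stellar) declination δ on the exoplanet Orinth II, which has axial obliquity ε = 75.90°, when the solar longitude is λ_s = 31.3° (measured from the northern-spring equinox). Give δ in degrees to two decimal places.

δ = +30.26°

sin δ = sin ε · sin λ_s = sin 75.90° × sin 31.3° = 0.503867.
δ = arcsin(0.503867) = +30.26°.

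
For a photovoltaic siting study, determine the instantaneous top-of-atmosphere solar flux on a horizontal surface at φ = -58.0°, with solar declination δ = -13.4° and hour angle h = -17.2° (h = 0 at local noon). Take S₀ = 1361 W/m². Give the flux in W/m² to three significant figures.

938 W/m²

cos θ_z = sin φ sin δ + cos φ cos δ cos h = 0.196533 + 0.492439 = 0.688972.
Flux = S₀ · cos θ_z = 1361 × 0.688972 = 937.7 W/m².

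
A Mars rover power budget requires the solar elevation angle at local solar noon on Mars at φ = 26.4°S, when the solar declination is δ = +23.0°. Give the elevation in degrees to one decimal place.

40.6°

At local noon the hour angle is zero, so the zenith angle equals |φ − δ| = |-26.4° − (+23.000°)| = 49.400°.
Elevation = 90° − 49.400° = 40.6°.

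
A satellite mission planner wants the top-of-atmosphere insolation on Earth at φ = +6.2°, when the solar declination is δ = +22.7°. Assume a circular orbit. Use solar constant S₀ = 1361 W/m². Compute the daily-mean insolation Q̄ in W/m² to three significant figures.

cos H₀ = −tan(+6.2°) tan(+22.700°) = -0.0454, H₀ = 1.6163 rad.
Bracket: H₀ sin φ sin δ + cos φ cos δ sin H₀ = 1.6163×0.10800×0.38591 + 0.99415×0.92254×0.99897 = 0.067365 + 0.916198 = 0.983563.
Q̄ = (S₀/π) × [bracket] = (1361/π) × 0.983563 = 426.1 W/m².

Q̄ ≈ 426 W/m²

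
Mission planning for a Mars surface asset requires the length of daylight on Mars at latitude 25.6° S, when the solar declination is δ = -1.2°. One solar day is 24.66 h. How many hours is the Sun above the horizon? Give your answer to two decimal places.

12.41 h

cos h₀ = −tan ϕ · tan δ = −tan(-25.6°) × tan(-1.200°) = -0.0100, so h₀ = 1.5808 rad = 90.58°.
Daylight = 2h₀/(2π) × 24.66 h = (1.5808/π) × 24.66 = 12.41 h.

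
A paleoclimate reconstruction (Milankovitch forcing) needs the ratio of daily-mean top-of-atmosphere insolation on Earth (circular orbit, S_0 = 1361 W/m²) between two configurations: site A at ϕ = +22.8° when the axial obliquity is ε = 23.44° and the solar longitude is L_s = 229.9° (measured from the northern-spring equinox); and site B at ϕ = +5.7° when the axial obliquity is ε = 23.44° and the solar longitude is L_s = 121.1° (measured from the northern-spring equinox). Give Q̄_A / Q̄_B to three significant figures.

Q̄_A / Q̄_B ≈ 0.708

— Configuration A (ϕ=+22.8°):
Solar declination: sin δ = sin ε · sin L_s = sin 23.44° × sin 229.9° = -0.30428, so δ = -17.715°.
cos h₀ = −tan(+22.8°) tan(-17.715°) = 0.1343, h₀ = 1.4361 rad.
Bracket: h₀ sin ϕ sin δ + cos ϕ cos δ sin h₀ = 1.4361×0.38752×-0.30428 + 0.92186×0.95258×0.99094 = -0.169337 + 0.870189 = 0.700852.
Q̄ = (S_0/π) × [bracket] = (1361/π) × 0.700852 = 303.62 W/m².
— Configuration B (ϕ=+5.7°):
Solar declination: sin δ = sin ε · sin L_s = sin 23.44° × sin 121.1° = 0.34061, so δ = +19.914°.
cos h₀ = −tan(+5.7°) tan(+19.914°) = -0.0362, h₀ = 1.6070 rad.
Bracket: h₀ sin ϕ sin δ + cos ϕ cos δ sin h₀ = 1.6070×0.09932×0.34061 + 0.99506×0.94020×0.99935 = 0.054364 + 0.934947 = 0.989311.
Q̄ = (S_0/π) × [bracket] = (1361/π) × 0.989311 = 428.59 W/m².
Ratio Q̄_A / Q̄_B = 303.62 / 428.59 = 0.7084.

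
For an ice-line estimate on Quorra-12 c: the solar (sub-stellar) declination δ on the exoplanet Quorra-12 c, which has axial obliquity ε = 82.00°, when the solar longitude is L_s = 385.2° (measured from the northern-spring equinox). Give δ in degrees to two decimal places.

sin δ = sin ε · sin L_s = sin 82.00° × sin 385.2° = 0.421636.
δ = arcsin(0.421636) = +24.94°.

δ = +24.94°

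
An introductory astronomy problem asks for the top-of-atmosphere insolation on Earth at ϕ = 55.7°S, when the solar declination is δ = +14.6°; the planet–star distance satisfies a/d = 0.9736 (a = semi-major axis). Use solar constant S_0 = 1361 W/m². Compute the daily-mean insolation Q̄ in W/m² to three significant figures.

Q̄ ≈ 106 W/m²

cos h₀ = −tan(-55.7°) tan(+14.600°) = 0.3819, h₀ = 1.1790 rad.
Bracket: h₀ sin ϕ sin δ + cos ϕ cos δ sin h₀ = 1.1790×-0.82610×0.25207 + 0.56353×0.96771×0.92422 = -0.245509 + 0.504008 = 0.258499.
Inverse-square distance factor (a/d)² = 0.9736² = 0.947897.
Q̄ = (S_0/π) × 0.947897 × [bracket] = (1361/π) × 0.947897 × 0.258499 = 106.2 W/m².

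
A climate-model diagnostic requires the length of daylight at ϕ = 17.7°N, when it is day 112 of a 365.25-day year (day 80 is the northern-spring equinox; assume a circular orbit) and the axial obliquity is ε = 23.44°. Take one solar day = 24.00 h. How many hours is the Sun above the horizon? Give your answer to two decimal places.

Solar longitude: L_s = 360° × (112 − 80)/365.25 = 31.540°.
sin δ = sin 23.44° × sin 31.540° = 0.20808, so δ = +12.010°.
cos h₀ = −tan ϕ · tan δ = −tan(+17.7°) × tan(+12.010°) = -0.0679, so h₀ = 1.6387 rad = 93.89°.
Daylight = 2h₀/(2π) × 24.00 h = (1.6387/π) × 24.00 = 12.52 h.

12.52 h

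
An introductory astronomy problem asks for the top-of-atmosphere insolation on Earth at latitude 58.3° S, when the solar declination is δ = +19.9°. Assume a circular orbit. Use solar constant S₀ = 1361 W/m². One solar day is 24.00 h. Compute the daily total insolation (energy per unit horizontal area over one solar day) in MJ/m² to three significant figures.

cos H₀ = −tan(-58.3°) tan(+19.900°) = 0.5861, H₀ = 0.9445 rad.
Bracket: H₀ sin φ sin δ + cos φ cos δ sin H₀ = 0.9445×-0.85081×0.34038 + 0.52547×0.94029×0.81022 = -0.273526 + 0.400325 = 0.126799.
Q̄ = (S₀/π) × [bracket] = (1361/π) × 0.126799 = 54.932 W/m².
Daily total = Q̄ × 24.00 h × 3600 s/h = 54.932 × 24.00 × 3600 / 10⁶ = 4.746 MJ/m².

4.75 MJ/m²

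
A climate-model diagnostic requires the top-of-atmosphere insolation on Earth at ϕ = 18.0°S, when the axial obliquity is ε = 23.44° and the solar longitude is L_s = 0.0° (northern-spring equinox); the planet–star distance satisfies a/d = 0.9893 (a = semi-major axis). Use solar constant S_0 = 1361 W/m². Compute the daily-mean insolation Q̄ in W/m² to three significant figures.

Q̄ ≈ 403 W/m²

Solar declination: sin δ = sin ε · sin L_s = sin 23.44° × sin 0.0° = 0.00000, so δ = +0.000°.
cos h₀ = −tan(-18.0°) tan(+0.000°) = 0.0000, h₀ = 1.5708 rad.
Bracket: h₀ sin ϕ sin δ + cos ϕ cos δ sin h₀ = 1.5708×-0.30902×0.00000 + 0.95106×1.00000×1.00000 = -0.000000 + 0.951060 = 0.951060.
Inverse-square distance factor (a/d)² = 0.9893² = 0.978714.
Q̄ = (S_0/π) × 0.978714 × [bracket] = (1361/π) × 0.978714 × 0.951060 = 403.2 W/m².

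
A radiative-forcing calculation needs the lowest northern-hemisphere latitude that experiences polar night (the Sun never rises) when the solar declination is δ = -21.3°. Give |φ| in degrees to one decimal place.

Polar night requires cos H₀ = −tan φ tan δ ≥ 1, i.e. tan φ tan δ ≤ −1.
The boundary is |tan φ| · |tan δ| = 1, so |φ| = 90° − |δ| = 90° − 21.3° = 68.7° in the northern hemisphere.

|φ| = 68.7°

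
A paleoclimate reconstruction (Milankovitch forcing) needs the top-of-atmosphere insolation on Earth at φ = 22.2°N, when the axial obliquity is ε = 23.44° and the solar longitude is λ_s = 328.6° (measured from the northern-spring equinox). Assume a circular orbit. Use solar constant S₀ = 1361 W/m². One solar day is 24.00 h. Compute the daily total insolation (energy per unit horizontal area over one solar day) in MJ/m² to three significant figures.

Solar declination: sin δ = sin ε · sin λ_s = sin 23.44° × sin 328.6° = -0.20725, so δ = -11.961°.
cos H₀ = −tan(+22.2°) tan(-11.961°) = 0.0865, H₀ = 1.4842 rad.
Bracket: H₀ sin φ sin δ + cos φ cos δ sin H₀ = 1.4842×0.37784×-0.20725 + 0.92587×0.97829×0.99626 = -0.116224 + 0.902382 = 0.786158.
Q̄ = (S₀/π) × [bracket] = (1361/π) × 0.786158 = 340.58 W/m².
Daily total = Q̄ × 24.00 h × 3600 s/h = 340.58 × 24.00 × 3600 / 10⁶ = 29.43 MJ/m².

29.4 MJ/m²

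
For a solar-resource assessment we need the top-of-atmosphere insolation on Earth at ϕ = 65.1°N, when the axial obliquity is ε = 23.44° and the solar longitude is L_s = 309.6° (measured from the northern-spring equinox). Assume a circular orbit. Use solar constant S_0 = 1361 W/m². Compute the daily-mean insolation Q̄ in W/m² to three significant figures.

Q̄ ≈ 28.2 W/m²

Solar declination: sin δ = sin ε · sin L_s = sin 23.44° × sin 309.6° = -0.30650, so δ = -17.849°.
cos h₀ = −tan(+65.1°) tan(-17.849°) = 0.6937, h₀ = 0.8042 rad.
Bracket: h₀ sin ϕ sin δ + cos ϕ cos δ sin h₀ = 0.8042×0.90704×-0.30650 + 0.42104×0.95187×0.72028 = -0.223574 + 0.288670 = 0.065096.
Q̄ = (S_0/π) × [bracket] = (1361/π) × 0.065096 = 28.20 W/m².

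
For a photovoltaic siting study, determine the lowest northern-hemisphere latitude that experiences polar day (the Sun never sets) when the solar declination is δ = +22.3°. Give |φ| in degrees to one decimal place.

Polar day requires cos H₀ = −tan φ tan δ ≤ −1, i.e. tan φ tan δ ≥ 1.
The boundary is |tan φ| · |tan δ| = 1, so |φ| = 90° − |δ| = 90° − 22.3° = 67.7° in the northern hemisphere.

|φ| = 67.7°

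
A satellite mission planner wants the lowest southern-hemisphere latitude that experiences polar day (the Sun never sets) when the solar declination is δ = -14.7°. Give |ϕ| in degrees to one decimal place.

|ϕ| = 75.3°

Polar day requires cos h₀ = −tan ϕ tan δ ≤ −1, i.e. tan ϕ tan δ ≥ 1.
The boundary is |tan ϕ| · |tan δ| = 1, so |ϕ| = 90° − |δ| = 90° − 14.7° = 75.3° in the southern hemisphere.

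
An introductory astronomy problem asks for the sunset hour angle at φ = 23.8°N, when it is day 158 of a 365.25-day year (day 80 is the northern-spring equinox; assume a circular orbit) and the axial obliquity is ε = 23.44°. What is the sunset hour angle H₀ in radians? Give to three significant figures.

H₀ = 1.76 rad

Solar longitude: λ_s = 360° × (158 − 80)/365.25 = 76.879°.
sin δ = sin 23.44° × sin 76.879° = 0.38740, so δ = +22.793°.
cos H₀ = −tan φ · tan δ = −tan(+23.8°) × tan(+22.793°) = -0.1853, so H₀ = 1.7572 rad = 100.68°.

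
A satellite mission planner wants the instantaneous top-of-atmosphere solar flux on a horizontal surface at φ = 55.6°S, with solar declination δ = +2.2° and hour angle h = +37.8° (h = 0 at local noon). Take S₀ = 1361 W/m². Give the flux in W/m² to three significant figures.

564 W/m²

cos θ_z = sin φ sin δ + cos φ cos δ cos h = -0.031674 + 0.446082 = 0.414408.
Flux = S₀ · cos θ_z = 1361 × 0.414408 = 564.0 W/m².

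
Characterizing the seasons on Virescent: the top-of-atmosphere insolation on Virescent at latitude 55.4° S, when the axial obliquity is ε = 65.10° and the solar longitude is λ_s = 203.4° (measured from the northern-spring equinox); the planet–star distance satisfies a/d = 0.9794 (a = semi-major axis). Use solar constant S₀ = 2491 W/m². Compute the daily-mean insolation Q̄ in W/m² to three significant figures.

Q̄ ≈ 822 W/m²

Solar declination: sin δ = sin ε · sin λ_s = sin 65.10° × sin 203.4° = -0.36023, so δ = -21.114°.
cos H₀ = −tan(-55.4°) tan(-21.114°) = -0.5598, H₀ = 2.1649 rad.
Bracket: H₀ sin φ sin δ + cos φ cos δ sin H₀ = 2.1649×-0.82314×-0.36023 + 0.56784×0.93286×0.82865 = 0.641936 + 0.438949 = 1.080885.
Inverse-square distance factor (a/d)² = 0.9794² = 0.959224.
Q̄ = (S₀/π) × 0.959224 × [bracket] = (2491/π) × 0.959224 × 1.080885 = 822.1 W/m².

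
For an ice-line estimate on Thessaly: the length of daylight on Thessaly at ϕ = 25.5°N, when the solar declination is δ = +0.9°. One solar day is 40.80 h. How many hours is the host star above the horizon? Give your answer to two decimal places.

20.50 h

cos h₀ = −tan ϕ · tan δ = −tan(+25.5°) × tan(+0.900°) = -0.0075, so h₀ = 1.5783 rad = 90.43°.
Daylight = 2h₀/(2π) × 40.80 h = (1.5783/π) × 40.80 = 20.50 h.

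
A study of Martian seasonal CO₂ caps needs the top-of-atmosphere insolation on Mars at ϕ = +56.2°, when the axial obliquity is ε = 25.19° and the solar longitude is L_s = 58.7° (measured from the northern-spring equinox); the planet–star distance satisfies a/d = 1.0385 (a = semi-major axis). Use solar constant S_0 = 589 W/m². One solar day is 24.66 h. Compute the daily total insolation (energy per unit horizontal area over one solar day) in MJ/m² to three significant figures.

19.5 MJ/m²

Solar declination: sin δ = sin ε · sin L_s = sin 25.19° × sin 58.7° = 0.36368, so δ = +21.326°.
cos h₀ = −tan(+56.2°) tan(+21.326°) = -0.5832, h₀ = 2.1934 rad.
Bracket: h₀ sin ϕ sin δ + cos ϕ cos δ sin h₀ = 2.1934×0.83098×0.36368 + 0.55630×0.93153×0.81234 = 0.662869 + 0.420963 = 1.083832.
Inverse-square distance factor (a/d)² = 1.0385² = 1.078482.
Q̄ = (S_0/π) × 1.078482 × [bracket] = (589/π) × 1.078482 × 1.083832 = 219.15 W/m².
Daily total = Q̄ × 24.66 h × 3600 s/h = 219.15 × 24.66 × 3600 / 10⁶ = 19.46 MJ/m².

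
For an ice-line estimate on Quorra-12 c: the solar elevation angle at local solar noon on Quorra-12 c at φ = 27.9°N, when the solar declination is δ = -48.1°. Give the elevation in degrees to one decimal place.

At local noon the hour angle is zero, so the zenith angle equals |φ − δ| = |+27.9° − (-48.100°)| = 76.000°.
Elevation = 90° − 76.000° = 14.0°.

14.0°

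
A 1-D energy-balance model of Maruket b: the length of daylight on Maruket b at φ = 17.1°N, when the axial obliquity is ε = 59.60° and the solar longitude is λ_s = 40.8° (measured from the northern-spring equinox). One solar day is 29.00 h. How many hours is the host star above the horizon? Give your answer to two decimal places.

16.45 h

Solar declination: sin δ = sin ε · sin λ_s = sin 59.60° × sin 40.8° = 0.56358, so δ = +34.304°.
cos H₀ = −tan φ · tan δ = −tan(+17.1°) × tan(+34.304°) = -0.2099, so H₀ = 1.7823 rad = 102.12°.
Daylight = 2H₀/(2π) × 29.00 h = (1.7823/π) × 29.00 = 16.45 h.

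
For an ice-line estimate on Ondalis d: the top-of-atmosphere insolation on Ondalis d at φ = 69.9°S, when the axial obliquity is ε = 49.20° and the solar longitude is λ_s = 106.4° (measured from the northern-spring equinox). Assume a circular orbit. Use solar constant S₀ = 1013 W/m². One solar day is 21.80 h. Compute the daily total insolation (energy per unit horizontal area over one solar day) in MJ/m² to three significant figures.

Solar declination: sin δ = sin ε · sin λ_s = sin 49.20° × sin 106.4° = 0.72620, so δ = +46.568°.
cos H₀ = −tan(-69.9°) tan(+46.568°) = 2.8865 ≥ 1 ⇒ polar night, H₀ = 0 and Q̄ = 0.
Daily total = Q̄ × 21.80 h × 3600 s/h = 0.00 MJ/m².

0.00 MJ/m²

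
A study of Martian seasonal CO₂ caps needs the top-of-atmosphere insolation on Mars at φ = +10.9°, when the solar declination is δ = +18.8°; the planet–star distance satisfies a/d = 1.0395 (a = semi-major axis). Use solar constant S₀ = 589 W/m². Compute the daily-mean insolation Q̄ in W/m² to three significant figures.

Q̄ ≈ 208 W/m²

cos H₀ = −tan(+10.9°) tan(+18.800°) = -0.0656, H₀ = 1.6364 rad.
Bracket: H₀ sin φ sin δ + cos φ cos δ sin H₀ = 1.6364×0.18910×0.32227 + 0.98196×0.94665×0.99785 = 0.099724 + 0.927574 = 1.027298.
Inverse-square distance factor (a/d)² = 1.0395² = 1.080560.
Q̄ = (S₀/π) × 1.080560 × [bracket] = (589/π) × 1.080560 × 1.027298 = 208.1 W/m².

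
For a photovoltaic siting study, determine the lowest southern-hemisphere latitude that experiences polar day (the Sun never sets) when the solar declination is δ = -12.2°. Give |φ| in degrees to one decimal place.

Polar day requires cos H₀ = −tan φ tan δ ≤ −1, i.e. tan φ tan δ ≥ 1.
The boundary is |tan φ| · |tan δ| = 1, so |φ| = 90° − |δ| = 90° − 12.2° = 77.8° in the southern hemisphere.

|φ| = 77.8°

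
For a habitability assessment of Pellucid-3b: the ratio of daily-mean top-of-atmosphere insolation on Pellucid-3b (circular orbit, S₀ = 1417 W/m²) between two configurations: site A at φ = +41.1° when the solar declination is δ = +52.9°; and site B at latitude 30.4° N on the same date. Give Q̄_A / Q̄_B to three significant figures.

Q̄_A / Q̄_B ≈ 1.25

— Configuration A (φ=+41.1°):
cos H₀ = −tan(+41.1°) tan(+52.900°) = -1.1535 ≤ −1 ⇒ polar day, H₀ = π.
Bracket: H₀ sin φ sin δ + cos φ cos δ sin H₀ = 3.1416×0.65738×0.79758 + 0.75356×0.60321×0.00000 = 1.647182 + 0.000000 = 1.647182.
Q̄ = (S₀/π) × [bracket] = (1417/π) × 1.647182 = 742.95 W/m².
— Configuration B (φ=+30.4°):
cos H₀ = −tan(+30.4°) tan(+52.900°) = -0.7758, H₀ = 2.4587 rad.
Bracket: H₀ sin φ sin δ + cos φ cos δ sin H₀ = 2.4587×0.50603×0.79758 + 0.86251×0.60321×0.63104 = 0.992330 + 0.328314 = 1.320644.
Q̄ = (S₀/π) × [bracket] = (1417/π) × 1.320644 = 595.67 W/m².
Ratio Q̄_A / Q̄_B = 742.95 / 595.67 = 1.247.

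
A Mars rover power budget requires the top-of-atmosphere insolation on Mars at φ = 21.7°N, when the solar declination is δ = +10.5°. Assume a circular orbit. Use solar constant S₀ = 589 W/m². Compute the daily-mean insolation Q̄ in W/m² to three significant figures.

Q̄ ≈ 192 W/m²

cos H₀ = −tan(+21.7°) tan(+10.500°) = -0.0738, H₀ = 1.6446 rad.
Bracket: H₀ sin φ sin δ + cos φ cos δ sin H₀ = 1.6446×0.36975×0.18224 + 0.92913×0.98325×0.99728 = 0.110818 + 0.911082 = 1.021900.
Q̄ = (S₀/π) × [bracket] = (589/π) × 1.021900 = 191.6 W/m².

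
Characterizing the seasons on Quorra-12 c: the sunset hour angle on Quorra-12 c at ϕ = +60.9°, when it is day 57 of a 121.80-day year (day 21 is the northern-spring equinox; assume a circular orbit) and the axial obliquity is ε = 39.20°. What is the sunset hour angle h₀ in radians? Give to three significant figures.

Solar longitude: L_s = 360° × (57 − 21)/121.80 = 106.404°.
sin δ = sin 39.20° × sin 106.404° = 0.60630, so δ = +37.323°.
Sunrise equation: cos h₀ = −tan ϕ · tan δ = -1.3698 ≤ −1, so the host star never sets (polar day) and h₀ = π.

h₀ = 3.14 rad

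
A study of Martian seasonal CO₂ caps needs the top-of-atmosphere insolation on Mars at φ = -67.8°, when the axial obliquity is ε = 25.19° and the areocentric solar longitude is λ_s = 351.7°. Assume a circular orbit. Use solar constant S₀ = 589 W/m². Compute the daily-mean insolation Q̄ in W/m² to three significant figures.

Q̄ ≈ 88.3 W/m²

sin δ = sin 25.19° × sin 351.7° = -0.06144, so δ = -3.523°.
cos H₀ = −tan(-67.8°) tan(-3.523°) = -0.1508, H₀ = 1.7222 rad.
Bracket: H₀ sin φ sin δ + cos φ cos δ sin H₀ = 1.7222×-0.92587×-0.06144 + 0.37784×0.99811×0.98856 = 0.097968 + 0.372812 = 0.470780.
Q̄ = (S₀/π) × [bracket] = (589/π) × 0.470780 = 88.26 W/m².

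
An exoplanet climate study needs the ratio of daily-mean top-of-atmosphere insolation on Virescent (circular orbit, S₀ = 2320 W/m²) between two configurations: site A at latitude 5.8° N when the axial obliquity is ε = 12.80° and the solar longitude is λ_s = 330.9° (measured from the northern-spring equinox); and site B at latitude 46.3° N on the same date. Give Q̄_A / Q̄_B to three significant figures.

— Configuration A (φ=+5.8°):
Solar declination: sin δ = sin ε · sin λ_s = sin 12.80° × sin 330.9° = -0.10775, so δ = -6.185°.
cos H₀ = −tan(+5.8°) tan(-6.185°) = 0.0110, H₀ = 1.5598 rad.
Bracket: H₀ sin φ sin δ + cos φ cos δ sin H₀ = 1.5598×0.10106×-0.10775 + 0.99488×0.99418×0.99994 = -0.016985 + 0.989030 = 0.972045.
Q̄ = (S₀/π) × [bracket] = (2320/π) × 0.972045 = 717.83 W/m².
— Configuration B (φ=+46.3°):
cos H₀ = −tan(+46.3°) tan(-6.185°) = 0.1134, H₀ = 1.4571 rad.
Bracket: H₀ sin φ sin δ + cos φ cos δ sin H₀ = 1.4571×0.72297×-0.10775 + 0.69088×0.99418×0.99355 = -0.113508 + 0.682429 = 0.568921.
Q̄ = (S₀/π) × [bracket] = (2320/π) × 0.568921 = 420.14 W/m².
Ratio Q̄_A / Q̄_B = 717.83 / 420.14 = 1.709.

Q̄_A / Q̄_B ≈ 1.71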